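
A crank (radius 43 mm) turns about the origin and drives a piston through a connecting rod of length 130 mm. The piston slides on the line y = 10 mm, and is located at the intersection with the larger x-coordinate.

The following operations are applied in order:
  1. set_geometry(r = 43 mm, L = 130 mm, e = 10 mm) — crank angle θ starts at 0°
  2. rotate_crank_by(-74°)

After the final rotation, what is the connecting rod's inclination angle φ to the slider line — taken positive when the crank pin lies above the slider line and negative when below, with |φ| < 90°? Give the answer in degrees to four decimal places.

set_geometry: r = 43 mm, L = 130 mm, e = 10 mm; θ ← 0°
rotate_crank_by(-74°): θ ← 0° -74° = -74°
crank pin P = (r cos θ, r sin θ) = (11.852406, -41.334253)
h = r sin θ − e = -41.334253 − 10 = -51.334253
sin φ = h / L = -51.334253 / 130 = -0.39487887
φ = arcsin(-0.39487887) = -23.258420°

-23.2584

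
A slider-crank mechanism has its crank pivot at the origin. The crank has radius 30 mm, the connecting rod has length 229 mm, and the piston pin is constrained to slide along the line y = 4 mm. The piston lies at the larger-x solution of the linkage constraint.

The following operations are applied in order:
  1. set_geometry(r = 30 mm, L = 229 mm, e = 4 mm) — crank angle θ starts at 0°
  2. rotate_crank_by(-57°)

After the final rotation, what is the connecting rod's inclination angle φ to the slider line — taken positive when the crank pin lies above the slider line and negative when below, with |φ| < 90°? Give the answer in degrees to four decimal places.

-7.3157

set_geometry: r = 30 mm, L = 229 mm, e = 4 mm; θ ← 0°
rotate_crank_by(-57°): θ ← 0° -57° = -57°
crank pin P = (r cos θ, r sin θ) = (16.339171, -25.160117)
h = r sin θ − e = -25.160117 − 4 = -29.160117
sin φ = h / L = -29.160117 / 229 = -0.12733676
φ = arcsin(-0.12733676) = -7.315721°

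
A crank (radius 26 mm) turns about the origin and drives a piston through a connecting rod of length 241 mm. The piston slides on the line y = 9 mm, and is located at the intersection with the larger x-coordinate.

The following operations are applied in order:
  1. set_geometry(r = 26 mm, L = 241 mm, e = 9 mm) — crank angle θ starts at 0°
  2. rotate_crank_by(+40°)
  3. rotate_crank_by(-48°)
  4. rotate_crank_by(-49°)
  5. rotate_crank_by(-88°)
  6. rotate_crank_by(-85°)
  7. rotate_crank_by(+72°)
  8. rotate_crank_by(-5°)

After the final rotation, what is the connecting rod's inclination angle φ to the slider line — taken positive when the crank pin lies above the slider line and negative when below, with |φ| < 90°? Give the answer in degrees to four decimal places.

-3.9500

set_geometry: r = 26 mm, L = 241 mm, e = 9 mm; θ ← 0°
rotate_crank_by(+40°): θ ← 0° +40° = 40°
rotate_crank_by(-48°): θ ← 40° -48° = -8°
rotate_crank_by(-49°): θ ← -8° -49° = -57°
rotate_crank_by(-88°): θ ← -57° -88° = -145°
rotate_crank_by(-85°): θ ← -145° -85° = -230°
rotate_crank_by(+72°): θ ← -230° +72° = -158°
rotate_crank_by(-5°): θ ← -158° -5° = -163°
crank pin P = (r cos θ, r sin θ) = (-24.863924, -7.601664)
h = r sin θ − e = -7.601664 − 9 = -16.601664
sin φ = h / L = -16.601664 / 241 = -0.06888657
φ = arcsin(-0.06888657) = -3.950038°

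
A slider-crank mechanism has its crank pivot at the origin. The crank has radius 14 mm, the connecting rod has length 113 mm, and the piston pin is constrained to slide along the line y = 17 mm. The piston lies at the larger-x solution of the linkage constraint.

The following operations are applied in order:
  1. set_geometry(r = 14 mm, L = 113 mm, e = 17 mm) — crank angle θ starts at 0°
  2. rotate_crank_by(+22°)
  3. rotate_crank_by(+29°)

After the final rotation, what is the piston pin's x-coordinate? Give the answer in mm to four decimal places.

121.6446

set_geometry: r = 14 mm, L = 113 mm, e = 17 mm; θ ← 0°
rotate_crank_by(+22°): θ ← 0° +22° = 22°
rotate_crank_by(+29°): θ ← 22° +29° = 51°
crank pin P = (r cos θ, r sin θ) = (8.810485, 10.880043)
h = r sin θ − e = 10.880043 − 17 = -6.119957
x = r cos θ + √(L² − h²) = 8.810485 + √(12769.0 − 37.4539) = 8.810485 + 112.834153 = 121.644639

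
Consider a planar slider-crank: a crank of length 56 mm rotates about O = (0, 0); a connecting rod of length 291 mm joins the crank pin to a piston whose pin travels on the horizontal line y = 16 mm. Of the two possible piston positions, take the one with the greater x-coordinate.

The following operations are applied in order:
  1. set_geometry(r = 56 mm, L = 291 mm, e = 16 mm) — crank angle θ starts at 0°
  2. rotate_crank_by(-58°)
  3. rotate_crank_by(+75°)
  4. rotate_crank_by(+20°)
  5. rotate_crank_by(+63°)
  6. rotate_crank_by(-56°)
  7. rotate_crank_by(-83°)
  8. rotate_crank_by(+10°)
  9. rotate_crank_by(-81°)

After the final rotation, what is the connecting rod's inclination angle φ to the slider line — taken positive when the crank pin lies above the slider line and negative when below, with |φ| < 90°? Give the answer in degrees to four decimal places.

-13.6398

set_geometry: r = 56 mm, L = 291 mm, e = 16 mm; θ ← 0°
rotate_crank_by(-58°): θ ← 0° -58° = -58°
rotate_crank_by(+75°): θ ← -58° +75° = 17°
rotate_crank_by(+20°): θ ← 17° +20° = 37°
rotate_crank_by(+63°): θ ← 37° +63° = 100°
rotate_crank_by(-56°): θ ← 100° -56° = 44°
rotate_crank_by(-83°): θ ← 44° -83° = -39°
rotate_crank_by(+10°): θ ← -39° +10° = -29°
rotate_crank_by(-81°): θ ← -29° -81° = -110°
crank pin P = (r cos θ, r sin θ) = (-19.153128, -52.622787)
h = r sin θ − e = -52.622787 − 16 = -68.622787
sin φ = h / L = -68.622787 / 291 = -0.23581714
φ = arcsin(-0.23581714) = -13.639795°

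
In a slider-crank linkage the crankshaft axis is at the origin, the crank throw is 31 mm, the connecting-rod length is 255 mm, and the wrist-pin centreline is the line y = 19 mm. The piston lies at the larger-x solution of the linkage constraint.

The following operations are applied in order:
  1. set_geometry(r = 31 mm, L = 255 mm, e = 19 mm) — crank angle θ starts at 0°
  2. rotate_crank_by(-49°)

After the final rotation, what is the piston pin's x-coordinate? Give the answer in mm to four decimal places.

271.7888

set_geometry: r = 31 mm, L = 255 mm, e = 19 mm; θ ← 0°
rotate_crank_by(-49°): θ ← 0° -49° = -49°
crank pin P = (r cos θ, r sin θ) = (20.337830, -23.395997)
h = r sin θ − e = -23.395997 − 19 = -42.395997
x = r cos θ + √(L² − h²) = 20.337830 + √(65025.0 − 1797.4206) = 20.337830 + 251.450948 = 271.788778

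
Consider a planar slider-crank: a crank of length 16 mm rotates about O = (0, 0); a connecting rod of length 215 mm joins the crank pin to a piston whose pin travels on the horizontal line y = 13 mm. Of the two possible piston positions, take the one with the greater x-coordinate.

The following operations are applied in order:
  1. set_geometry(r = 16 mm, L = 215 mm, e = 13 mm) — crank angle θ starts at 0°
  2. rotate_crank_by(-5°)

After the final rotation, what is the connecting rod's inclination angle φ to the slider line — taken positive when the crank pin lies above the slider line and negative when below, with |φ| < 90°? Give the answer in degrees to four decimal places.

-3.8389

set_geometry: r = 16 mm, L = 215 mm, e = 13 mm; θ ← 0°
rotate_crank_by(-5°): θ ← 0° -5° = -5°
crank pin P = (r cos θ, r sin θ) = (15.939115, -1.394492)
h = r sin θ − e = -1.394492 − 13 = -14.394492
sin φ = h / L = -14.394492 / 215 = -0.06695113
φ = arcsin(-0.06695113) = -3.838888°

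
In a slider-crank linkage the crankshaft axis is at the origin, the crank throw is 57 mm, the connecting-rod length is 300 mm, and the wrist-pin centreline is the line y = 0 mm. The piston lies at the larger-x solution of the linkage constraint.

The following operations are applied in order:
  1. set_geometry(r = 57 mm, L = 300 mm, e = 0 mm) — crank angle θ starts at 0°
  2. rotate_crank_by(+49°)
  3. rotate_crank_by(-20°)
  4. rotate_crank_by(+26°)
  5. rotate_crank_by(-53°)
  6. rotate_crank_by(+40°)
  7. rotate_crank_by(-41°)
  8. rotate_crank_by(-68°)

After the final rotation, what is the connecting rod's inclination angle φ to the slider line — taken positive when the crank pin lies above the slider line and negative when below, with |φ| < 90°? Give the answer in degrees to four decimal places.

set_geometry: r = 57 mm, L = 300 mm, e = 0 mm; θ ← 0°
rotate_crank_by(+49°): θ ← 0° +49° = 49°
rotate_crank_by(-20°): θ ← 49° -20° = 29°
rotate_crank_by(+26°): θ ← 29° +26° = 55°
rotate_crank_by(-53°): θ ← 55° -53° = 2°
rotate_crank_by(+40°): θ ← 2° +40° = 42°
rotate_crank_by(-41°): θ ← 42° -41° = 1°
rotate_crank_by(-68°): θ ← 1° -68° = -67°
crank pin P = (r cos θ, r sin θ) = (22.271674, -52.468777)
h = r sin θ − e = -52.468777 − 0 = -52.468777
sin φ = h / L = -52.468777 / 300 = -0.17489592
φ = arcsin(-0.17489592) = -10.072601°

-10.0726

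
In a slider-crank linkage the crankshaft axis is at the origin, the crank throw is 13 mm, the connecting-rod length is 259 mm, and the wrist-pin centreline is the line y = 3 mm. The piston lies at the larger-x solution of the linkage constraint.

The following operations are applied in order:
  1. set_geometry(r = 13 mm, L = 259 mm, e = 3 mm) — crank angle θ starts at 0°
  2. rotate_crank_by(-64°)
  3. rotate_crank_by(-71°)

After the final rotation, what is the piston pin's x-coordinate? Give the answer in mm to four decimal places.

set_geometry: r = 13 mm, L = 259 mm, e = 3 mm; θ ← 0°
rotate_crank_by(-64°): θ ← 0° -64° = -64°
rotate_crank_by(-71°): θ ← -64° -71° = -135°
crank pin P = (r cos θ, r sin θ) = (-9.192388, -9.192388)
h = r sin θ − e = -9.192388 − 3 = -12.192388
x = r cos θ + √(L² − h²) = -9.192388 + √(67081.0 − 148.6543) = -9.192388 + 258.712863 = 249.520475

249.5205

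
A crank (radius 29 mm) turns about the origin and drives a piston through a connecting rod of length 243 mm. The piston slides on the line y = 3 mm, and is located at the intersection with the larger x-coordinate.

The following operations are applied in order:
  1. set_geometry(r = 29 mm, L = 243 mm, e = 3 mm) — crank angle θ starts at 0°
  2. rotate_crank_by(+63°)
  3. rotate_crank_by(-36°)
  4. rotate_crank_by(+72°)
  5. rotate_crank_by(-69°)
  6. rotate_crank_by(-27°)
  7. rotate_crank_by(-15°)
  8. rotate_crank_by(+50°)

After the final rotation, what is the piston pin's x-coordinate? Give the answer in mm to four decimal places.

set_geometry: r = 29 mm, L = 243 mm, e = 3 mm; θ ← 0°
rotate_crank_by(+63°): θ ← 0° +63° = 63°
rotate_crank_by(-36°): θ ← 63° -36° = 27°
rotate_crank_by(+72°): θ ← 27° +72° = 99°
rotate_crank_by(-69°): θ ← 99° -69° = 30°
rotate_crank_by(-27°): θ ← 30° -27° = 3°
rotate_crank_by(-15°): θ ← 3° -15° = -12°
rotate_crank_by(+50°): θ ← -12° +50° = 38°
crank pin P = (r cos θ, r sin θ) = (22.852312, 17.854183)
h = r sin θ − e = 17.854183 − 3 = 14.854183
x = r cos θ + √(L² − h²) = 22.852312 + √(59049.0 − 220.6467) = 22.852312 + 242.545569 = 265.397881

265.3979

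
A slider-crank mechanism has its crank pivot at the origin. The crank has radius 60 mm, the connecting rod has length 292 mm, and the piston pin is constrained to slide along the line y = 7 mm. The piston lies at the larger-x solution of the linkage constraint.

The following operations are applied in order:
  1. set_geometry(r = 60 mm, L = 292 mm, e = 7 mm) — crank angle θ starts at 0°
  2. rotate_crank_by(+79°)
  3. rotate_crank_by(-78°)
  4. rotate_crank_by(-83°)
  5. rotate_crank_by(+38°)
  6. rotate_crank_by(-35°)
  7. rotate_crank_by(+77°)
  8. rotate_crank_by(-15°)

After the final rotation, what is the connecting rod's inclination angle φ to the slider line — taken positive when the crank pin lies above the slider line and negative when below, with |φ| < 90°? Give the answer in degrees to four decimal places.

set_geometry: r = 60 mm, L = 292 mm, e = 7 mm; θ ← 0°
rotate_crank_by(+79°): θ ← 0° +79° = 79°
rotate_crank_by(-78°): θ ← 79° -78° = 1°
rotate_crank_by(-83°): θ ← 1° -83° = -82°
rotate_crank_by(+38°): θ ← -82° +38° = -44°
rotate_crank_by(-35°): θ ← -44° -35° = -79°
rotate_crank_by(+77°): θ ← -79° +77° = -2°
rotate_crank_by(-15°): θ ← -2° -15° = -17°
crank pin P = (r cos θ, r sin θ) = (57.378285, -17.542302)
h = r sin θ − e = -17.542302 − 7 = -24.542302
sin φ = h / L = -24.542302 / 292 = -0.08404898
φ = arcsin(-0.08404898) = -4.821340°

-4.8213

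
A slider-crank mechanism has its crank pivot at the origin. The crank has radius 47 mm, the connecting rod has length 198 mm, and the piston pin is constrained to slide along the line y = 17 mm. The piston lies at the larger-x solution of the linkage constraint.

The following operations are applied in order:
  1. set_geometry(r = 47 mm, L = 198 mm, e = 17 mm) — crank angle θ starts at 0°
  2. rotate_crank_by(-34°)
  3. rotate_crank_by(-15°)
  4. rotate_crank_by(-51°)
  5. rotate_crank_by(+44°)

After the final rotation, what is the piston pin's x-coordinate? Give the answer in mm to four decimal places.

216.2082

set_geometry: r = 47 mm, L = 198 mm, e = 17 mm; θ ← 0°
rotate_crank_by(-34°): θ ← 0° -34° = -34°
rotate_crank_by(-15°): θ ← -34° -15° = -49°
rotate_crank_by(-51°): θ ← -49° -51° = -100°
rotate_crank_by(+44°): θ ← -100° +44° = -56°
crank pin P = (r cos θ, r sin θ) = (26.282066, -38.964766)
h = r sin θ − e = -38.964766 − 17 = -55.964766
x = r cos θ + √(L² − h²) = 26.282066 + √(39204.0 − 3132.0550) = 26.282066 + 189.926157 = 216.208223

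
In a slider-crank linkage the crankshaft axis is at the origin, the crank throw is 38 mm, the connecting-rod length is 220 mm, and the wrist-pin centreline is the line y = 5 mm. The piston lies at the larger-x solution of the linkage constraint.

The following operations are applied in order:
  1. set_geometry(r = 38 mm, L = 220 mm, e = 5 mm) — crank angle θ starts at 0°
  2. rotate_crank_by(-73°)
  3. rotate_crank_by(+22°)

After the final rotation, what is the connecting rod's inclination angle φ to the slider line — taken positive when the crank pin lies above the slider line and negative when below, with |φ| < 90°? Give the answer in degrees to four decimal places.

-9.0306

set_geometry: r = 38 mm, L = 220 mm, e = 5 mm; θ ← 0°
rotate_crank_by(-73°): θ ← 0° -73° = -73°
rotate_crank_by(+22°): θ ← -73° +22° = -51°
crank pin P = (r cos θ, r sin θ) = (23.914175, -29.531547)
h = r sin θ − e = -29.531547 − 5 = -34.531547
sin φ = h / L = -34.531547 / 220 = -0.15696158
φ = arcsin(-0.15696158) = -9.030579°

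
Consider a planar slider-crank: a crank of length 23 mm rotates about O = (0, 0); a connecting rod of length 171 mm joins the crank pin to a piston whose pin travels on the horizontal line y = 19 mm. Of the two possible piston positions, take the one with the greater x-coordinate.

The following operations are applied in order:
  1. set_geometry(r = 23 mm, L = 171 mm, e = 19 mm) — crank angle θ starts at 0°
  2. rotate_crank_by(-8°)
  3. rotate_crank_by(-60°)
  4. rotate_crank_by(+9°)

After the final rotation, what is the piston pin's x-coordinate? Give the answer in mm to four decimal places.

set_geometry: r = 23 mm, L = 171 mm, e = 19 mm; θ ← 0°
rotate_crank_by(-8°): θ ← 0° -8° = -8°
rotate_crank_by(-60°): θ ← -8° -60° = -68°
rotate_crank_by(+9°): θ ← -68° +9° = -59°
crank pin P = (r cos θ, r sin θ) = (11.845876, -19.714848)
h = r sin θ − e = -19.714848 − 19 = -38.714848
x = r cos θ + √(L² − h²) = 11.845876 + √(29241.0 − 1498.8394) = 11.845876 + 166.559781 = 178.405656

178.4057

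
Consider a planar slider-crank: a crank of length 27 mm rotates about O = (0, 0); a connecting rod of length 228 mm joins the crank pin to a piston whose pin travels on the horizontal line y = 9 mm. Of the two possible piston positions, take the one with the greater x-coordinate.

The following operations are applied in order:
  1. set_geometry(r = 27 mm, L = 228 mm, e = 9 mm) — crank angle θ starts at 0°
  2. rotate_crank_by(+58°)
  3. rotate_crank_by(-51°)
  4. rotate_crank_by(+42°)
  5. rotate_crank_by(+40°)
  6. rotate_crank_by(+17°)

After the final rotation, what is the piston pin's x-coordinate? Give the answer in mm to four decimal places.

set_geometry: r = 27 mm, L = 228 mm, e = 9 mm; θ ← 0°
rotate_crank_by(+58°): θ ← 0° +58° = 58°
rotate_crank_by(-51°): θ ← 58° -51° = 7°
rotate_crank_by(+42°): θ ← 7° +42° = 49°
rotate_crank_by(+40°): θ ← 49° +40° = 89°
rotate_crank_by(+17°): θ ← 89° +17° = 106°
crank pin P = (r cos θ, r sin θ) = (-7.442209, 25.954066)
h = r sin θ − e = 25.954066 − 9 = 16.954066
x = r cos θ + √(L² − h²) = -7.442209 + √(51984.0 − 287.4403) = -7.442209 + 227.368775 = 219.926566

219.9266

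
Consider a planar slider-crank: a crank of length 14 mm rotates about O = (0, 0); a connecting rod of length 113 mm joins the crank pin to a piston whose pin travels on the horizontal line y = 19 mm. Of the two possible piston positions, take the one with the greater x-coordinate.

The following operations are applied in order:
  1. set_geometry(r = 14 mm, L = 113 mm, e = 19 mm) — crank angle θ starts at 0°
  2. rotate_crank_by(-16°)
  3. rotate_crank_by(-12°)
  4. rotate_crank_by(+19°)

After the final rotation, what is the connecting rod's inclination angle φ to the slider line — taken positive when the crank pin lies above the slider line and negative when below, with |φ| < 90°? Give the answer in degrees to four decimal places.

set_geometry: r = 14 mm, L = 113 mm, e = 19 mm; θ ← 0°
rotate_crank_by(-16°): θ ← 0° -16° = -16°
rotate_crank_by(-12°): θ ← -16° -12° = -28°
rotate_crank_by(+19°): θ ← -28° +19° = -9°
crank pin P = (r cos θ, r sin θ) = (13.827637, -2.190083)
h = r sin θ − e = -2.190083 − 19 = -21.190083
sin φ = h / L = -21.190083 / 113 = -0.18752285
φ = arcsin(-0.18752285) = -10.808256°

-10.8083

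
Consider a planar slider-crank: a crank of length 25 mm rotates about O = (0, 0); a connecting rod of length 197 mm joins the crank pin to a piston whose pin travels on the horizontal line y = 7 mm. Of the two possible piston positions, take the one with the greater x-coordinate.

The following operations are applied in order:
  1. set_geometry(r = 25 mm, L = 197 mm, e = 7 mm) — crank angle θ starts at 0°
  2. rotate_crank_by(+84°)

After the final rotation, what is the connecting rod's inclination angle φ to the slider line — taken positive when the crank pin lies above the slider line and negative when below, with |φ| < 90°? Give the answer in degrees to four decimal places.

5.2025

set_geometry: r = 25 mm, L = 197 mm, e = 7 mm; θ ← 0°
rotate_crank_by(+84°): θ ← 0° +84° = 84°
crank pin P = (r cos θ, r sin θ) = (2.613212, 24.863047)
h = r sin θ − e = 24.863047 − 7 = 17.863047
sin φ = h / L = 17.863047 / 197 = 0.09067537
φ = arcsin(0.09067537) = 5.202462°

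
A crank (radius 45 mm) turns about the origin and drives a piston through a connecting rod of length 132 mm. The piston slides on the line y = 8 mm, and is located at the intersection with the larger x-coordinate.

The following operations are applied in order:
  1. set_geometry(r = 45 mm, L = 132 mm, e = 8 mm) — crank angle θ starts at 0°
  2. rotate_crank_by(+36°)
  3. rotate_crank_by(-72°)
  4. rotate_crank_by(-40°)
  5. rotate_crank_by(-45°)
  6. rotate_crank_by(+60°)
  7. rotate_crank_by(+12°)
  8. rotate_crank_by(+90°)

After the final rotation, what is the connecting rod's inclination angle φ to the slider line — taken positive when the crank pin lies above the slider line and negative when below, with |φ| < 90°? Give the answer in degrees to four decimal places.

9.3840

set_geometry: r = 45 mm, L = 132 mm, e = 8 mm; θ ← 0°
rotate_crank_by(+36°): θ ← 0° +36° = 36°
rotate_crank_by(-72°): θ ← 36° -72° = -36°
rotate_crank_by(-40°): θ ← -36° -40° = -76°
rotate_crank_by(-45°): θ ← -76° -45° = -121°
rotate_crank_by(+60°): θ ← -121° +60° = -61°
rotate_crank_by(+12°): θ ← -61° +12° = -49°
rotate_crank_by(+90°): θ ← -49° +90° = 41°
crank pin P = (r cos θ, r sin θ) = (33.961931, 29.522656)
h = r sin θ − e = 29.522656 − 8 = 21.522656
sin φ = h / L = 21.522656 / 132 = 0.16305043
φ = arcsin(0.16305043) = 9.383998°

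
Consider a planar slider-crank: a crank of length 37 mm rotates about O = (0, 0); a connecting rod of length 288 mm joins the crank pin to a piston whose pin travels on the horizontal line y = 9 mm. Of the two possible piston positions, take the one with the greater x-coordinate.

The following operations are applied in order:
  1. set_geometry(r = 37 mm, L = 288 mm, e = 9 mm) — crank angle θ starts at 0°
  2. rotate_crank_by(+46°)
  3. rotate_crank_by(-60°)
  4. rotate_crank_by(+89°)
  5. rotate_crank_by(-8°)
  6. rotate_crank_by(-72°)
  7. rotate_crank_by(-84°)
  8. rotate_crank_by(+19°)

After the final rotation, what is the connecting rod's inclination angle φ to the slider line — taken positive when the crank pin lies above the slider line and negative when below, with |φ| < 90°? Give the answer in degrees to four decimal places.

set_geometry: r = 37 mm, L = 288 mm, e = 9 mm; θ ← 0°
rotate_crank_by(+46°): θ ← 0° +46° = 46°
rotate_crank_by(-60°): θ ← 46° -60° = -14°
rotate_crank_by(+89°): θ ← -14° +89° = 75°
rotate_crank_by(-8°): θ ← 75° -8° = 67°
rotate_crank_by(-72°): θ ← 67° -72° = -5°
rotate_crank_by(-84°): θ ← -5° -84° = -89°
rotate_crank_by(+19°): θ ← -89° +19° = -70°
crank pin P = (r cos θ, r sin θ) = (12.654745, -34.768627)
h = r sin θ − e = -34.768627 − 9 = -43.768627
sin φ = h / L = -43.768627 / 288 = -0.15197440
φ = arcsin(-0.15197440) = -8.741363°

-8.7414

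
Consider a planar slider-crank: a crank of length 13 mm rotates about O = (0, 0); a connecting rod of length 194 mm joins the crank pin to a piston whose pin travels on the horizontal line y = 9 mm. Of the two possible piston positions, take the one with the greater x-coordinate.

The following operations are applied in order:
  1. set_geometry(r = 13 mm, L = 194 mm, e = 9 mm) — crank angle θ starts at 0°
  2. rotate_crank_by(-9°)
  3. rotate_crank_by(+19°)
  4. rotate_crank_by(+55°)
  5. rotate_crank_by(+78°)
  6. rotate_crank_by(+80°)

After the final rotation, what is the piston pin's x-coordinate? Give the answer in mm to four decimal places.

183.6680

set_geometry: r = 13 mm, L = 194 mm, e = 9 mm; θ ← 0°
rotate_crank_by(-9°): θ ← 0° -9° = -9°
rotate_crank_by(+19°): θ ← -9° +19° = 10°
rotate_crank_by(+55°): θ ← 10° +55° = 65°
rotate_crank_by(+78°): θ ← 65° +78° = 143°
rotate_crank_by(+80°): θ ← 143° +80° = 223°
crank pin P = (r cos θ, r sin θ) = (-9.507598, -8.865979)
h = r sin θ − e = -8.865979 − 9 = -17.865979
x = r cos θ + √(L² − h²) = -9.507598 + √(37636.0 − 319.1932) = -9.507598 + 193.175585 = 183.667987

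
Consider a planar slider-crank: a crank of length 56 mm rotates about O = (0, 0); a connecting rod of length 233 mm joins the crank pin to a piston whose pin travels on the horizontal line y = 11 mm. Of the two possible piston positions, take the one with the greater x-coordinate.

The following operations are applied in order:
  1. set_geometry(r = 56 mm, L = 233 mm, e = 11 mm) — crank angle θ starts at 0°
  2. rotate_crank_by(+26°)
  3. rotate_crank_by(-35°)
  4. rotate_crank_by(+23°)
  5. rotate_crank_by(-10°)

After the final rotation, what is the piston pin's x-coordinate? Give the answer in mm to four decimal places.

288.7556

set_geometry: r = 56 mm, L = 233 mm, e = 11 mm; θ ← 0°
rotate_crank_by(+26°): θ ← 0° +26° = 26°
rotate_crank_by(-35°): θ ← 26° -35° = -9°
rotate_crank_by(+23°): θ ← -9° +23° = 14°
rotate_crank_by(-10°): θ ← 14° -10° = 4°
crank pin P = (r cos θ, r sin θ) = (55.863587, 3.906363)
h = r sin θ − e = 3.906363 − 11 = -7.093637
x = r cos θ + √(L² − h²) = 55.863587 + √(54289.0 − 50.3197) = 55.863587 + 232.891993 = 288.755580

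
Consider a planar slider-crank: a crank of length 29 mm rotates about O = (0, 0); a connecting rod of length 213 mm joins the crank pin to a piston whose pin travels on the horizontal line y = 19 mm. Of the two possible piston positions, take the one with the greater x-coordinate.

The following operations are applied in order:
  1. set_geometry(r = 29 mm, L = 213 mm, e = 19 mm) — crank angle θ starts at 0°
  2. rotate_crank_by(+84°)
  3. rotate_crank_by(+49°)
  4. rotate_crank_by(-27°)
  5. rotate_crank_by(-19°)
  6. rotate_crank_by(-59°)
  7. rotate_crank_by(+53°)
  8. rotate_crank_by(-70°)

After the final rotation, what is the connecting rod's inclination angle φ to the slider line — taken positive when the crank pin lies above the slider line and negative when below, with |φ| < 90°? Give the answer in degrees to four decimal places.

set_geometry: r = 29 mm, L = 213 mm, e = 19 mm; θ ← 0°
rotate_crank_by(+84°): θ ← 0° +84° = 84°
rotate_crank_by(+49°): θ ← 84° +49° = 133°
rotate_crank_by(-27°): θ ← 133° -27° = 106°
rotate_crank_by(-19°): θ ← 106° -19° = 87°
rotate_crank_by(-59°): θ ← 87° -59° = 28°
rotate_crank_by(+53°): θ ← 28° +53° = 81°
rotate_crank_by(-70°): θ ← 81° -70° = 11°
crank pin P = (r cos θ, r sin θ) = (28.467188, 5.533461)
h = r sin θ − e = 5.533461 − 19 = -13.466539
sin φ = h / L = -13.466539 / 213 = -0.06322319
φ = arcsin(-0.06322319) = -3.624839°

-3.6248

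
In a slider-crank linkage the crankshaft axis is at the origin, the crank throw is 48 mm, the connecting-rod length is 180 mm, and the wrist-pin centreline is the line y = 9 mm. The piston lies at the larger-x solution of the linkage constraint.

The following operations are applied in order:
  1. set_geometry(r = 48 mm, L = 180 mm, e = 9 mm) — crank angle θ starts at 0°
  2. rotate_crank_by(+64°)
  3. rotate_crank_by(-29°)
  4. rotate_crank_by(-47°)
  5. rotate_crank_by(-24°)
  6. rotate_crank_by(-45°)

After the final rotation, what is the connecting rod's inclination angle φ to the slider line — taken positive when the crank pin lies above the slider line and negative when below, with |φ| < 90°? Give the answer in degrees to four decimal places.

set_geometry: r = 48 mm, L = 180 mm, e = 9 mm; θ ← 0°
rotate_crank_by(+64°): θ ← 0° +64° = 64°
rotate_crank_by(-29°): θ ← 64° -29° = 35°
rotate_crank_by(-47°): θ ← 35° -47° = -12°
rotate_crank_by(-24°): θ ← -12° -24° = -36°
rotate_crank_by(-45°): θ ← -36° -45° = -81°
crank pin P = (r cos θ, r sin θ) = (7.508854, -47.409040)
h = r sin θ − e = -47.409040 − 9 = -56.409040
sin φ = h / L = -56.409040 / 180 = -0.31338356
φ = arcsin(-0.31338356) = -18.263258°

-18.2633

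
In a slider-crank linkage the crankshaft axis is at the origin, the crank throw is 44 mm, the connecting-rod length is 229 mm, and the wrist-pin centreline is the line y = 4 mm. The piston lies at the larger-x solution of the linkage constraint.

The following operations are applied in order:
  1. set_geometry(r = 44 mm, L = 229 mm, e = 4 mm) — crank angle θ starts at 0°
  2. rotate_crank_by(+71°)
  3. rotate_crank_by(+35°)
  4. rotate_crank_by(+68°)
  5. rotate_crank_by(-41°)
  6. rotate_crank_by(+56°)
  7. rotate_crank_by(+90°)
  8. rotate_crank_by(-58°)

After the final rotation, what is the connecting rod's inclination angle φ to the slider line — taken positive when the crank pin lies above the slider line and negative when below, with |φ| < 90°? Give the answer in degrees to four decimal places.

set_geometry: r = 44 mm, L = 229 mm, e = 4 mm; θ ← 0°
rotate_crank_by(+71°): θ ← 0° +71° = 71°
rotate_crank_by(+35°): θ ← 71° +35° = 106°
rotate_crank_by(+68°): θ ← 106° +68° = 174°
rotate_crank_by(-41°): θ ← 174° -41° = 133°
rotate_crank_by(+56°): θ ← 133° +56° = 189°
rotate_crank_by(+90°): θ ← 189° +90° = 279°
rotate_crank_by(-58°): θ ← 279° -58° = 221°
crank pin P = (r cos θ, r sin θ) = (-33.207222, -28.866597)
h = r sin θ − e = -28.866597 − 4 = -32.866597
sin φ = h / L = -32.866597 / 229 = -0.14352226
φ = arcsin(-0.14352226) = -8.251716°

-8.2517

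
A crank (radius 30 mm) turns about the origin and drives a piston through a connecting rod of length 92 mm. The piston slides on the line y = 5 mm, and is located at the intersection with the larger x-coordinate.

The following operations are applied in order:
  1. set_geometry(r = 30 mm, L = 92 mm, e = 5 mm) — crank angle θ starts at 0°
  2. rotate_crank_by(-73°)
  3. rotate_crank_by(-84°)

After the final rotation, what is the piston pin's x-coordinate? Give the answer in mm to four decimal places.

62.8524

set_geometry: r = 30 mm, L = 92 mm, e = 5 mm; θ ← 0°
rotate_crank_by(-73°): θ ← 0° -73° = -73°
rotate_crank_by(-84°): θ ← -73° -84° = -157°
crank pin P = (r cos θ, r sin θ) = (-27.615146, -11.721934)
h = r sin θ − e = -11.721934 − 5 = -16.721934
x = r cos θ + √(L² − h²) = -27.615146 + √(8464.0 − 279.6231) = -27.615146 + 90.467546 = 62.852401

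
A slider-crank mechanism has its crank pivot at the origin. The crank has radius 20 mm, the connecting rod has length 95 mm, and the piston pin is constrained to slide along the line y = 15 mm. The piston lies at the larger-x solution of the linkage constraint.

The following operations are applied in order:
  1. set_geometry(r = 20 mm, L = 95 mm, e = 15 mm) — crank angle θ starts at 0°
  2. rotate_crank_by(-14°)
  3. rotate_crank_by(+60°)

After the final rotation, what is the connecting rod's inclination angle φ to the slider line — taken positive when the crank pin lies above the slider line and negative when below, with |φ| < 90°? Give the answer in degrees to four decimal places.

set_geometry: r = 20 mm, L = 95 mm, e = 15 mm; θ ← 0°
rotate_crank_by(-14°): θ ← 0° -14° = -14°
rotate_crank_by(+60°): θ ← -14° +60° = 46°
crank pin P = (r cos θ, r sin θ) = (13.893167, 14.386796)
h = r sin θ − e = 14.386796 − 15 = -0.613204
sin φ = h / L = -0.613204 / 95 = -0.00645478
φ = arcsin(-0.00645478) = -0.369834°

-0.3698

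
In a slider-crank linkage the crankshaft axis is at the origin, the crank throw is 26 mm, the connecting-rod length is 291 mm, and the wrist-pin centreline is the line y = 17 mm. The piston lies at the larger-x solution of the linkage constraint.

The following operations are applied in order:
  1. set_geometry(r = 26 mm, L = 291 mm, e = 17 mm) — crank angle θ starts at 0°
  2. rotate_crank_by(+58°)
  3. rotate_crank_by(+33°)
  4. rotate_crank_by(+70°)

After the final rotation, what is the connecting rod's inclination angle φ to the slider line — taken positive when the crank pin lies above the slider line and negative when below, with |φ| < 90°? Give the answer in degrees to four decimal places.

set_geometry: r = 26 mm, L = 291 mm, e = 17 mm; θ ← 0°
rotate_crank_by(+58°): θ ← 0° +58° = 58°
rotate_crank_by(+33°): θ ← 58° +33° = 91°
rotate_crank_by(+70°): θ ← 91° +70° = 161°
crank pin P = (r cos θ, r sin θ) = (-24.583483, 8.464772)
h = r sin θ − e = 8.464772 − 17 = -8.535228
sin φ = h / L = -8.535228 / 291 = -0.02933068
φ = arcsin(-0.02933068) = -1.680765°

-1.6808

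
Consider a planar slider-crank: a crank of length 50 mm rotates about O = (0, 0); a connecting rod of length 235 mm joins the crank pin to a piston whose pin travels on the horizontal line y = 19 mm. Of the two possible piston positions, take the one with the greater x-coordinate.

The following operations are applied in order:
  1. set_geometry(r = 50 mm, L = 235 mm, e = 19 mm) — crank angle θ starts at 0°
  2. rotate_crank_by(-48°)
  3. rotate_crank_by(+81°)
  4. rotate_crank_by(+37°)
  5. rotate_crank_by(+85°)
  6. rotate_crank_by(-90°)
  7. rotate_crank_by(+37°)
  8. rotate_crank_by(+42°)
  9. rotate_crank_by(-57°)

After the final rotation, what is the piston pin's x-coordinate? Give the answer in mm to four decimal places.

set_geometry: r = 50 mm, L = 235 mm, e = 19 mm; θ ← 0°
rotate_crank_by(-48°): θ ← 0° -48° = -48°
rotate_crank_by(+81°): θ ← -48° +81° = 33°
rotate_crank_by(+37°): θ ← 33° +37° = 70°
rotate_crank_by(+85°): θ ← 70° +85° = 155°
rotate_crank_by(-90°): θ ← 155° -90° = 65°
rotate_crank_by(+37°): θ ← 65° +37° = 102°
rotate_crank_by(+42°): θ ← 102° +42° = 144°
rotate_crank_by(-57°): θ ← 144° -57° = 87°
crank pin P = (r cos θ, r sin θ) = (2.616798, 49.931477)
h = r sin θ − e = 49.931477 − 19 = 30.931477
x = r cos θ + √(L² − h²) = 2.616798 + √(55225.0 − 956.7563) = 2.616798 + 232.955454 = 235.572252

235.5723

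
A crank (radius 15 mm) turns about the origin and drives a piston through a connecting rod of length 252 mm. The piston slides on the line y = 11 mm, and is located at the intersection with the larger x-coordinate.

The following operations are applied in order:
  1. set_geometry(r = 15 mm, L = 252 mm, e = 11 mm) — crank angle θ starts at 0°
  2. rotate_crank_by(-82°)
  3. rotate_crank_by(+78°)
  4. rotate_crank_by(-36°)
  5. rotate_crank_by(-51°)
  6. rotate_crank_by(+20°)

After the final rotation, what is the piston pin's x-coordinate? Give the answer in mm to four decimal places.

set_geometry: r = 15 mm, L = 252 mm, e = 11 mm; θ ← 0°
rotate_crank_by(-82°): θ ← 0° -82° = -82°
rotate_crank_by(+78°): θ ← -82° +78° = -4°
rotate_crank_by(-36°): θ ← -4° -36° = -40°
rotate_crank_by(-51°): θ ← -40° -51° = -91°
rotate_crank_by(+20°): θ ← -91° +20° = -71°
crank pin P = (r cos θ, r sin θ) = (4.883522, -14.182779)
h = r sin θ − e = -14.182779 − 11 = -25.182779
x = r cos θ + √(L² − h²) = 4.883522 + √(63504.0 − 634.1723) = 4.883522 + 250.738564 = 255.622087

255.6221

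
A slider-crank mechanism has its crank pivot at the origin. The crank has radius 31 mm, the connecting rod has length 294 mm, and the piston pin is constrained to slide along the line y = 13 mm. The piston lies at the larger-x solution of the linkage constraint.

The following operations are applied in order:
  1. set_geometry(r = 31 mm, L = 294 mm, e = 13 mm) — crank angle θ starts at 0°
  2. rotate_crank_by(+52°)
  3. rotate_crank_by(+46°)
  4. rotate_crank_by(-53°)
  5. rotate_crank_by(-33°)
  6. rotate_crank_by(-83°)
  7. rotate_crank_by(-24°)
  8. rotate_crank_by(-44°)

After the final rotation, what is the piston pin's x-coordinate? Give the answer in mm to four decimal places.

268.7077

set_geometry: r = 31 mm, L = 294 mm, e = 13 mm; θ ← 0°
rotate_crank_by(+52°): θ ← 0° +52° = 52°
rotate_crank_by(+46°): θ ← 52° +46° = 98°
rotate_crank_by(-53°): θ ← 98° -53° = 45°
rotate_crank_by(-33°): θ ← 45° -33° = 12°
rotate_crank_by(-83°): θ ← 12° -83° = -71°
rotate_crank_by(-24°): θ ← -71° -24° = -95°
rotate_crank_by(-44°): θ ← -95° -44° = -139°
crank pin P = (r cos θ, r sin θ) = (-23.395997, -20.337830)
h = r sin θ − e = -20.337830 − 13 = -33.337830
x = r cos θ + √(L² − h²) = -23.395997 + √(86436.0 − 1111.4109) = -23.395997 + 292.103730 = 268.707733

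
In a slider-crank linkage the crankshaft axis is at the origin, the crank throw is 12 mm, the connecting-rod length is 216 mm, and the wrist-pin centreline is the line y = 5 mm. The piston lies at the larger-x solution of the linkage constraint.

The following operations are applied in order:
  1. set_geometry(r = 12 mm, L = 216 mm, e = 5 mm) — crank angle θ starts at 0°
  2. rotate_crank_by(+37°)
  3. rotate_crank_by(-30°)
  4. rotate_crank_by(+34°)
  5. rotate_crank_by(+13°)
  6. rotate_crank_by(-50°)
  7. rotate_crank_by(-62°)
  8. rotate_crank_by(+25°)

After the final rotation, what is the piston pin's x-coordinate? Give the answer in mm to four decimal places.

set_geometry: r = 12 mm, L = 216 mm, e = 5 mm; θ ← 0°
rotate_crank_by(+37°): θ ← 0° +37° = 37°
rotate_crank_by(-30°): θ ← 37° -30° = 7°
rotate_crank_by(+34°): θ ← 7° +34° = 41°
rotate_crank_by(+13°): θ ← 41° +13° = 54°
rotate_crank_by(-50°): θ ← 54° -50° = 4°
rotate_crank_by(-62°): θ ← 4° -62° = -58°
rotate_crank_by(+25°): θ ← -58° +25° = -33°
crank pin P = (r cos θ, r sin θ) = (10.064047, -6.535668)
h = r sin θ − e = -6.535668 − 5 = -11.535668
x = r cos θ + √(L² − h²) = 10.064047 + √(46656.0 − 133.0716) = 10.064047 + 215.691744 = 225.755791

225.7558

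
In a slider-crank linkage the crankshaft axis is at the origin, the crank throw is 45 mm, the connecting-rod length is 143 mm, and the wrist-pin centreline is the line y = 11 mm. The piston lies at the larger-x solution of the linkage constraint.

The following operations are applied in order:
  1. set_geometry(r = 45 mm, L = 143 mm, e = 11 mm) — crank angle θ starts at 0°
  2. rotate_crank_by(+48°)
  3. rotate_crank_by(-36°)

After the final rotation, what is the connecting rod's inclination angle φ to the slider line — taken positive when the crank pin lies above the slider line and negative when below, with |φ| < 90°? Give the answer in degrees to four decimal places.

-0.6587

set_geometry: r = 45 mm, L = 143 mm, e = 11 mm; θ ← 0°
rotate_crank_by(+48°): θ ← 0° +48° = 48°
rotate_crank_by(-36°): θ ← 48° -36° = 12°
crank pin P = (r cos θ, r sin θ) = (44.016642, 9.356026)
h = r sin θ − e = 9.356026 − 11 = -1.643974
sin φ = h / L = -1.643974 / 143 = -0.01149632
φ = arcsin(-0.01149632) = -0.658705°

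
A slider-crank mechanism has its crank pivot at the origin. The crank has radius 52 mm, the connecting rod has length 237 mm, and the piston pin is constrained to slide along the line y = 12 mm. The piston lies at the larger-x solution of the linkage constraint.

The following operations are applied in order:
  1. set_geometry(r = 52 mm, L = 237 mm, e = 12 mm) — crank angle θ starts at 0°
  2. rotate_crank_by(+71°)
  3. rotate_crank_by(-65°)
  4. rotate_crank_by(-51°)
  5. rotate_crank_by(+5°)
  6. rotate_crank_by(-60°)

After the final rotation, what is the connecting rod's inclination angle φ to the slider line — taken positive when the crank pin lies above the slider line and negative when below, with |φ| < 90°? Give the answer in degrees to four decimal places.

set_geometry: r = 52 mm, L = 237 mm, e = 12 mm; θ ← 0°
rotate_crank_by(+71°): θ ← 0° +71° = 71°
rotate_crank_by(-65°): θ ← 71° -65° = 6°
rotate_crank_by(-51°): θ ← 6° -51° = -45°
rotate_crank_by(+5°): θ ← -45° +5° = -40°
rotate_crank_by(-60°): θ ← -40° -60° = -100°
crank pin P = (r cos θ, r sin θ) = (-9.029705, -51.210003)
h = r sin θ − e = -51.210003 − 12 = -63.210003
sin φ = h / L = -63.210003 / 237 = -0.26670887
φ = arcsin(-0.26670887) = -15.468519°

-15.4685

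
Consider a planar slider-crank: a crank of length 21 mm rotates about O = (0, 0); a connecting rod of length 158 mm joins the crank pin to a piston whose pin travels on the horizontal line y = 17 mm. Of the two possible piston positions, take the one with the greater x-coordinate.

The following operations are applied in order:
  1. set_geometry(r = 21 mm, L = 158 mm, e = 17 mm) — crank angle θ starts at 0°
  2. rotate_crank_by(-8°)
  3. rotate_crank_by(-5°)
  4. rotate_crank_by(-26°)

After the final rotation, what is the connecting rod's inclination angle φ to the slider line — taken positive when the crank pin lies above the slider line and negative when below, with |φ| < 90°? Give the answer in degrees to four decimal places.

set_geometry: r = 21 mm, L = 158 mm, e = 17 mm; θ ← 0°
rotate_crank_by(-8°): θ ← 0° -8° = -8°
rotate_crank_by(-5°): θ ← -8° -5° = -13°
rotate_crank_by(-26°): θ ← -13° -26° = -39°
crank pin P = (r cos θ, r sin θ) = (16.320065, -13.215728)
h = r sin θ − e = -13.215728 − 17 = -30.215728
sin φ = h / L = -30.215728 / 158 = -0.19123879
φ = arcsin(-0.19123879) = -11.025087°

-11.0251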